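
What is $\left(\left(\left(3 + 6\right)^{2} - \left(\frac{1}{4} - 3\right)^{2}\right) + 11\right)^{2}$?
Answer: $\frac{1825201}{256} \approx 7129.7$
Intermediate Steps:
$\left(\left(\left(3 + 6\right)^{2} - \left(\frac{1}{4} - 3\right)^{2}\right) + 11\right)^{2} = \left(\left(9^{2} - \left(\frac{1}{4} - 3\right)^{2}\right) + 11\right)^{2} = \left(\left(81 - \left(- \frac{11}{4}\right)^{2}\right) + 11\right)^{2} = \left(\left(81 - \frac{121}{16}\right) + 11\right)^{2} = \left(\frac{1175}{16} + 11\right)^{2} = \left(\frac{1351}{16}\right)^{2} = \frac{1825201}{256}$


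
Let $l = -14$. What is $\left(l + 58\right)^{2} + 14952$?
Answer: $16888$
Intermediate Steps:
$\left(l + 58\right)^{2} + 14952 = \left(-14 + 58\right)^{2} + 14952 = 44^{2} + 14952 = 1936 + 14952 = 16888$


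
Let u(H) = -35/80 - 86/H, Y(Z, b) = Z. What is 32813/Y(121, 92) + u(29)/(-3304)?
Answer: 4573123417/16863616 ≈ 271.18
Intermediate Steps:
u(H) = -7/16 - 86/H (u(H) = -35*1/80 - 86/H = -7/16 - 86/H)
32813/Y(121, 92) + u(29)/(-3304) = 32813/121 + (-7/16 - 86/29)/(-3304) = 32813*(1/121) + (-7/16 - 86*1/29)*(-1/3304) = 2983/11 + (-7/16 - 86/29)*(-1/3304) = 2983/11 - 1579/464*(-1/3304) = 2983/11 + 1579/1533056 = 4573123417/16863616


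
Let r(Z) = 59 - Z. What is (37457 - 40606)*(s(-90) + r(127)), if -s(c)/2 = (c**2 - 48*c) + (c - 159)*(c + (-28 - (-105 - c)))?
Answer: 239960098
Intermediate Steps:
s(c) = -2*c**2 + 96*c - 2*(-159 + c)*(77 + 2*c) (s(c) = -2*((c**2 - 48*c) + (c - 159)*(c + (-28 - (-105 - c)))) = -2*((c**2 - 48*c) + (-159 + c)*(c + (-28 + (105 + c)))) = -2*((c**2 - 48*c) + (-159 + c)*(c + (77 + c))) = -2*((c**2 - 48*c) + (-159 + c)*(77 + 2*c)) = -2*(c**2 - 48*c + (-159 + c)*(77 + 2*c)) = -2*c**2 + 96*c - 2*(-159 + c)*(77 + 2*c))
(37457 - 40606)*(s(-90) + r(127)) = (37457 - 40606)*((24486 - 6*(-90)**2 + 578*(-90)) + (59 - 1*127)) = -3149*((24486 - 6*8100 - 52020) + (59 - 127)) = -3149*((24486 - 48600 - 52020) - 68) = -3149*(-76134 - 68) = -3149*(-76202) = 239960098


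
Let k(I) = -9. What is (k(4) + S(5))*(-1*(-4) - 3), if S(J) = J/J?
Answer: -8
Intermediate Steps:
S(J) = 1
(k(4) + S(5))*(-1*(-4) - 3) = (-9 + 1)*(-1*(-4) - 3) = -8*(4 - 3) = -8*1 = -8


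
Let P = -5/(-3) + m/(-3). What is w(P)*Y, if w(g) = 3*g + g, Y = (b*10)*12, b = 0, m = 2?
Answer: 0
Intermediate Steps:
P = 1 (P = -5/(-3) + 2/(-3) = -5*(-1/3) + 2*(-1/3) = 5/3 - 2/3 = 1)
Y = 0 (Y = (0*10)*12 = 0*12 = 0)
w(g) = 4*g
w(P)*Y = (4*1)*0 = 4*0 = 0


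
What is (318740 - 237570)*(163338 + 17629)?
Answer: 14689091390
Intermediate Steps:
(318740 - 237570)*(163338 + 17629) = 81170*180967 = 14689091390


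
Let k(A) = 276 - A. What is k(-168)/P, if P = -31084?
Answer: -111/7771 ≈ -0.014284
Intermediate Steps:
k(-168)/P = (276 - 1*(-168))/(-31084) = (276 + 168)*(-1/31084) = 444*(-1/31084) = -111/7771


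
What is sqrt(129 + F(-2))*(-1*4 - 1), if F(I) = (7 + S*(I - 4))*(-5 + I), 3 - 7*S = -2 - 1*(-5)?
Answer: -20*sqrt(5) ≈ -44.721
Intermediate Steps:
S = 0 (S = 3/7 - (-2 - 1*(-5))/7 = 3/7 - (-2 + 5)/7 = 3/7 - 1/7*3 = 3/7 - 3/7 = 0)
F(I) = -35 + 7*I (F(I) = (7 + 0*(I - 4))*(-5 + I) = (7 + 0*(-4 + I))*(-5 + I) = (7 + 0)*(-5 + I) = 7*(-5 + I) = -35 + 7*I)
sqrt(129 + F(-2))*(-1*4 - 1) = sqrt(129 + (-35 + 7*(-2)))*(-1*4 - 1) = sqrt(129 + (-35 - 14))*(-4 - 1) = sqrt(129 - 49)*(-5) = sqrt(80)*(-5) = (4*sqrt(5))*(-5) = -20*sqrt(5)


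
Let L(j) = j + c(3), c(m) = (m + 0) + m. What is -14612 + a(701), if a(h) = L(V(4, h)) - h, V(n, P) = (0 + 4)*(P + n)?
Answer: -12487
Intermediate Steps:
V(n, P) = 4*P + 4*n (V(n, P) = 4*(P + n) = 4*P + 4*n)
c(m) = 2*m (c(m) = m + m = 2*m)
L(j) = 6 + j (L(j) = j + 2*3 = j + 6 = 6 + j)
a(h) = 22 + 3*h (a(h) = (6 + (4*h + 4*4)) - h = (6 + (4*h + 16)) - h = (6 + (16 + 4*h)) - h = (22 + 4*h) - h = 22 + 3*h)
-14612 + a(701) = -14612 + (22 + 3*701) = -14612 + (22 + 2103) = -14612 + 2125 = -12487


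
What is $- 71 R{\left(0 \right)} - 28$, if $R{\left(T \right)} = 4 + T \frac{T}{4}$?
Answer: $-312$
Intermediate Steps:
$R{\left(T \right)} = 4 + \frac{T^{2}}{4}$ ($R{\left(T \right)} = 4 + T T \frac{1}{4} = 4 + T \frac{T}{4} = 4 + \frac{T^{2}}{4}$)
$- 71 R{\left(0 \right)} - 28 = - 71 \left(4 + \frac{0^{2}}{4}\right) - 28 = - 71 \left(4 + \frac{1}{4} \cdot 0\right) - 28 = - 71 \left(4 + 0\right) - 28 = \left(-71\right) 4 - 28 = -284 - 28 = -312$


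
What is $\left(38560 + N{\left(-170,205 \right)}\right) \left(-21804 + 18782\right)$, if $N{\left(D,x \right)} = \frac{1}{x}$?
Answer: $- \frac{23888308622}{205} \approx -1.1653 \cdot 10^{8}$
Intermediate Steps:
$\left(38560 + N{\left(-170,205 \right)}\right) \left(-21804 + 18782\right) = \left(38560 + \frac{1}{205}\right) \left(-21804 + 18782\right) = \left(38560 + \frac{1}{205}\right) \left(-3022\right) = \frac{7904801}{205} \left(-3022\right) = - \frac{23888308622}{205}$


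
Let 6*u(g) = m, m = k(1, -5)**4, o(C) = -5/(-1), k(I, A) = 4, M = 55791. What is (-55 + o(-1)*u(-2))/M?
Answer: 475/167373 ≈ 0.0028380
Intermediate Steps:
o(C) = 5 (o(C) = -5*(-1) = 5)
m = 256 (m = 4**4 = 256)
u(g) = 128/3 (u(g) = (1/6)*256 = 128/3)
(-55 + o(-1)*u(-2))/M = (-55 + 5*(128/3))/55791 = (-55 + 640/3)*(1/55791) = (475/3)*(1/55791) = 475/167373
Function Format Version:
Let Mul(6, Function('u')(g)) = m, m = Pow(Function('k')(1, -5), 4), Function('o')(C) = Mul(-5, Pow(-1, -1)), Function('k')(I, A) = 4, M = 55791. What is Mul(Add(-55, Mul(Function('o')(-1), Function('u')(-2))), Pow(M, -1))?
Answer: Rational(475, 167373) ≈ 0.0028380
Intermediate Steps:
Function('o')(C) = 5 (Function('o')(C) = Mul(-5, -1) = 5)
m = 256 (m = Pow(4, 4) = 256)
Function('u')(g) = Rational(128, 3) (Function('u')(g) = Mul(Rational(1, 6), 256) = Rational(128, 3))
Mul(Add(-55, Mul(Function('o')(-1), Function('u')(-2))), Pow(M, -1)) = Mul(Add(-55, Mul(5, Rational(128, 3))), Pow(55791, -1)) = Mul(Add(-55, Rational(640, 3)), Rational(1, 55791)) = Mul(Rational(475, 3), Rational(1, 55791)) = Rational(475, 167373)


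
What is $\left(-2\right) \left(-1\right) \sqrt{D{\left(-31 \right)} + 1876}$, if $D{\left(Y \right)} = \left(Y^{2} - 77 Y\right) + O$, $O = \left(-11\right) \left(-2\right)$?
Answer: $2 \sqrt{5246} \approx 144.86$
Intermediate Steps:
$O = 22$
$D{\left(Y \right)} = 22 + Y^{2} - 77 Y$ ($D{\left(Y \right)} = \left(Y^{2} - 77 Y\right) + 22 = 22 + Y^{2} - 77 Y$)
$\left(-2\right) \left(-1\right) \sqrt{D{\left(-31 \right)} + 1876} = \left(-2\right) \left(-1\right) \sqrt{\left(22 + \left(-31\right)^{2} - -2387\right) + 1876} = 2 \sqrt{\left(22 + 961 + 2387\right) + 1876} = 2 \sqrt{3370 + 1876} = 2 \sqrt{5246}$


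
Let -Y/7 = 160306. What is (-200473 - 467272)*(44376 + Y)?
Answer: 719672857670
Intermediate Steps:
Y = -1122142 (Y = -7*160306 = -1122142)
(-200473 - 467272)*(44376 + Y) = (-200473 - 467272)*(44376 - 1122142) = -667745*(-1077766) = 719672857670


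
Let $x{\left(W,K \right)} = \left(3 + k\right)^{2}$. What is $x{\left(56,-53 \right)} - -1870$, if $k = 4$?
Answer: $1919$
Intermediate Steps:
$x{\left(W,K \right)} = 49$ ($x{\left(W,K \right)} = \left(3 + 4\right)^{2} = 7^{2} = 49$)
$x{\left(56,-53 \right)} - -1870 = 49 - -1870 = 49 + 1870 = 1919$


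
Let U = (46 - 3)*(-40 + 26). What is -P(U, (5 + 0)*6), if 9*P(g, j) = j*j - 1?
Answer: -899/9 ≈ -99.889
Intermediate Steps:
U = -602 (U = 43*(-14) = -602)
P(g, j) = -⅑ + j²/9 (P(g, j) = (j*j - 1)/9 = (j² - 1)/9 = (-1 + j²)/9 = -⅑ + j²/9)
-P(U, (5 + 0)*6) = -(-⅑ + ((5 + 0)*6)²/9) = -(-⅑ + (5*6)²/9) = -(-⅑ + (⅑)*30²) = -(-⅑ + (⅑)*900) = -(-⅑ + 100) = -1*899/9 = -899/9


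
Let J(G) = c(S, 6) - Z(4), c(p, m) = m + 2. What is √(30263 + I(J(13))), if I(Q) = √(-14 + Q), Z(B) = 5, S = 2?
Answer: √(30263 + I*√11) ≈ 173.96 + 0.0095*I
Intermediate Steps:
c(p, m) = 2 + m
J(G) = 3 (J(G) = (2 + 6) - 1*5 = 8 - 5 = 3)
√(30263 + I(J(13))) = √(30263 + √(-14 + 3)) = √(30263 + √(-11)) = √(30263 + I*√11)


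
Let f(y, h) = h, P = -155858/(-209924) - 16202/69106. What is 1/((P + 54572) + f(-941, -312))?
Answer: 3626751986/196789405143935 ≈ 1.8430e-5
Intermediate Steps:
P = 1842383575/3626751986 (P = -155858*(-1/209924) - 16202*1/69106 = 77929/104962 - 8101/34553 = 1842383575/3626751986 ≈ 0.50800)
1/((P + 54572) + f(-941, -312)) = 1/((1842383575/3626751986 + 54572) - 312) = 1/(197920951763567/3626751986 - 312) = 1/(196789405143935/3626751986) = 3626751986/196789405143935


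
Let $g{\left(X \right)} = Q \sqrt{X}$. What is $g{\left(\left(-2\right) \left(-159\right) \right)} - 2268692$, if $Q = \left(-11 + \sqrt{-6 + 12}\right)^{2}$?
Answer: $-2268692 + \sqrt{318} \left(11 - \sqrt{6}\right)^{2} \approx -2.2674 \cdot 10^{6}$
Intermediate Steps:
$Q = \left(-11 + \sqrt{6}\right)^{2} \approx 73.111$
$g{\left(X \right)} = \sqrt{X} \left(11 - \sqrt{6}\right)^{2}$ ($g{\left(X \right)} = \left(11 - \sqrt{6}\right)^{2} \sqrt{X} = \sqrt{X} \left(11 - \sqrt{6}\right)^{2}$)
$g{\left(\left(-2\right) \left(-159\right) \right)} - 2268692 = \sqrt{\left(-2\right) \left(-159\right)} \left(11 - \sqrt{6}\right)^{2} - 2268692 = \sqrt{318} \left(11 - \sqrt{6}\right)^{2} - 2268692 = -2268692 + \sqrt{318} \left(11 - \sqrt{6}\right)^{2}$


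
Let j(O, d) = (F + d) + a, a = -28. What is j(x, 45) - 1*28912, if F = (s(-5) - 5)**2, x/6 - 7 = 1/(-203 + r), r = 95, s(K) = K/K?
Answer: -28879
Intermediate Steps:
s(K) = 1
x = 755/18 (x = 42 + 6/(-203 + 95) = 42 + 6/(-108) = 42 + 6*(-1/108) = 42 - 1/18 = 755/18 ≈ 41.944)
F = 16 (F = (1 - 5)**2 = (-4)**2 = 16)
j(O, d) = -12 + d (j(O, d) = (16 + d) - 28 = -12 + d)
j(x, 45) - 1*28912 = (-12 + 45) - 1*28912 = 33 - 28912 = -28879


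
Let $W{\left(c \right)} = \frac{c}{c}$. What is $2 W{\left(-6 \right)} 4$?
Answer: $8$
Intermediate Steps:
$W{\left(c \right)} = 1$
$2 W{\left(-6 \right)} 4 = 2 \cdot 1 \cdot 4 = 2 \cdot 4 = 8$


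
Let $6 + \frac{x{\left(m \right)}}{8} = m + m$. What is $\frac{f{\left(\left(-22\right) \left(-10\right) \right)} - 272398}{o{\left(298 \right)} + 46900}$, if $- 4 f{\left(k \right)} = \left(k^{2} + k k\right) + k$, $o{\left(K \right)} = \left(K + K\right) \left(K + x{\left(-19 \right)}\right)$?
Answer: $- \frac{296653}{14716} \approx -20.159$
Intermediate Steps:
$x{\left(m \right)} = -48 + 16 m$ ($x{\left(m \right)} = -48 + 8 \left(m + m\right) = -48 + 8 \cdot 2 m = -48 + 16 m$)
$o{\left(K \right)} = 2 K \left(-352 + K\right)$ ($o{\left(K \right)} = \left(K + K\right) \left(K + \left(-48 + 16 \left(-19\right)\right)\right) = 2 K \left(K - 352\right) = 2 K \left(-352 + K\right)$)
$f{\left(k \right)} = - \frac{k^{2}}{2} - \frac{k}{4}$ ($f{\left(k \right)} = - \frac{\left(k^{2} + k k\right) + k}{4} = - \frac{\left(k^{2} + k^{2}\right) + k}{4} = - \frac{2 k^{2} + k}{4} = - \frac{k + 2 k^{2}}{4} = - \frac{k^{2}}{2} - \frac{k}{4}$)
$\frac{f{\left(\left(-22\right) \left(-10\right) \right)} - 272398}{o{\left(298 \right)} + 46900} = \frac{- \frac{\left(-22\right) \left(-10\right) \left(1 + 2 \left(\left(-22\right) \left(-10\right)\right)\right)}{4} - 272398}{2 \cdot 298 \left(-352 + 298\right) + 46900} = \frac{\left(- \frac{1}{4}\right) 220 \left(1 + 2 \cdot 220\right) - 272398}{2 \cdot 298 \left(-54\right) + 46900} = \frac{\left(- \frac{1}{4}\right) 220 \left(1 + 440\right) - 272398}{-32184 + 46900} = \frac{\left(- \frac{1}{4}\right) 220 \cdot 441 - 272398}{14716} = \left(-24255 - 272398\right) \frac{1}{14716} = \left(-296653\right) \frac{1}{14716} = - \frac{296653}{14716}$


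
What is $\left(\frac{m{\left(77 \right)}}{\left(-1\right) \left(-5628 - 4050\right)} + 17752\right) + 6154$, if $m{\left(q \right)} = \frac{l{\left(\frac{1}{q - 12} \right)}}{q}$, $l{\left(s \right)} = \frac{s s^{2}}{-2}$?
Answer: $\frac{9784830878822999}{409304395500} \approx 23906.0$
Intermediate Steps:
$l{\left(s \right)} = - \frac{s^{3}}{2}$ ($l{\left(s \right)} = s^{3} \left(- \frac{1}{2}\right) = - \frac{s^{3}}{2}$)
$m{\left(q \right)} = - \frac{1}{2 q \left(-12 + q\right)^{3}}$ ($m{\left(q \right)} = \frac{\left(- \frac{1}{2}\right) \left(\frac{1}{q - 12}\right)^{3}}{q} = \frac{\left(- \frac{1}{2}\right) \left(\frac{1}{-12 + q}\right)^{3}}{q} = \frac{\left(- \frac{1}{2}\right) \frac{1}{\left(-12 + q\right)^{3}}}{q} = - \frac{1}{2 q \left(-12 + q\right)^{3}}$)
$\left(\frac{m{\left(77 \right)}}{\left(-1\right) \left(-5628 - 4050\right)} + 17752\right) + 6154 = \left(\frac{\left(- \frac{1}{2}\right) \frac{1}{77} \frac{1}{\left(-12 + 77\right)^{3}}}{\left(-1\right) \left(-5628 - 4050\right)} + 17752\right) + 6154 = \left(\frac{\left(- \frac{1}{2}\right) \frac{1}{77} \cdot \frac{1}{274625}}{\left(-1\right) \left(-5628 - 4050\right)} + 17752\right) + 6154 = \left(\frac{\left(- \frac{1}{2}\right) \frac{1}{77} \cdot \frac{1}{274625}}{\left(-1\right) \left(-9678\right)} + 17752\right) + 6154 = \left(- \frac{1}{42292250 \cdot 9678} + 17752\right) + 6154 = \left(\left(- \frac{1}{42292250}\right) \frac{1}{9678} + 17752\right) + 6154 = \left(- \frac{1}{409304395500} + 17752\right) + 6154 = \frac{7265971628915999}{409304395500} + 6154 = \frac{9784830878822999}{409304395500}$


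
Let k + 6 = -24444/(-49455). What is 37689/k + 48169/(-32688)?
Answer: -483655470769/70638768 ≈ -6846.9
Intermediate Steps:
k = -4322/785 (k = -6 - 24444/(-49455) = -6 - 24444*(-1/49455) = -6 + 388/785 = -4322/785 ≈ -5.5057)
37689/k + 48169/(-32688) = 37689/(-4322/785) + 48169/(-32688) = 37689*(-785/4322) + 48169*(-1/32688) = -29585865/4322 - 48169/32688 = -483655470769/70638768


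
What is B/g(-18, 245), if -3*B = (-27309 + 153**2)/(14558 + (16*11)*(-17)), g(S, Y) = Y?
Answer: 130/283367 ≈ 0.00045877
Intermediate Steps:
B = 650/5783 (B = -(-27309 + 153**2)/(3*(14558 + (16*11)*(-17))) = -(-27309 + 23409)/(3*(14558 + 176*(-17))) = -(-1300)/(14558 - 2992) = -(-1300)/11566 = -1/3*(-1950/5783) = 650/5783 ≈ 0.11240)
B/g(-18, 245) = (650/5783)/245 = (650/5783)*(1/245) = 130/283367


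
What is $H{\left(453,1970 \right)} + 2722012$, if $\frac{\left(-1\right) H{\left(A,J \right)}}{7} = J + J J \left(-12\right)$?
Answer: $328703822$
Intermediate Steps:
$H{\left(A,J \right)} = - 7 J + 84 J^{2}$ ($H{\left(A,J \right)} = - 7 \left(J + J J \left(-12\right)\right) = - 7 \left(J + J^{2} \left(-12\right)\right) = - 7 \left(J - 12 J^{2}\right) = - 7 J + 84 J^{2}$)
$H{\left(453,1970 \right)} + 2722012 = 7 \cdot 1970 \left(-1 + 12 \cdot 1970\right) + 2722012 = 7 \cdot 1970 \left(-1 + 23640\right) + 2722012 = 7 \cdot 1970 \cdot 23639 + 2722012 = 325981810 + 2722012 = 328703822$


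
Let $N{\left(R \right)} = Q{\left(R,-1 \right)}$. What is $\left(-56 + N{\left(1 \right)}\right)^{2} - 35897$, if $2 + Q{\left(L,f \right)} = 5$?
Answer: $-33088$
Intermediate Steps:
$Q{\left(L,f \right)} = 3$ ($Q{\left(L,f \right)} = -2 + 5 = 3$)
$N{\left(R \right)} = 3$
$\left(-56 + N{\left(1 \right)}\right)^{2} - 35897 = \left(-56 + 3\right)^{2} - 35897 = \left(-53\right)^{2} - 35897 = 2809 - 35897 = -33088$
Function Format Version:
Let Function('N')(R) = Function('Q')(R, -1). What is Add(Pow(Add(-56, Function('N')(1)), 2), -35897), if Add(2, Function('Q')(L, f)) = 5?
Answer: -33088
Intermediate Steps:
Function('Q')(L, f) = 3 (Function('Q')(L, f) = Add(-2, 5) = 3)
Function('N')(R) = 3
Add(Pow(Add(-56, Function('N')(1)), 2), -35897) = Add(Pow(Add(-56, 3), 2), -35897) = Add(Pow(-53, 2), -35897) = Add(2809, -35897) = -33088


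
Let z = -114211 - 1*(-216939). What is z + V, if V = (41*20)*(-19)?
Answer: 87148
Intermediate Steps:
z = 102728 (z = -114211 + 216939 = 102728)
V = -15580 (V = 820*(-19) = -15580)
z + V = 102728 - 15580 = 87148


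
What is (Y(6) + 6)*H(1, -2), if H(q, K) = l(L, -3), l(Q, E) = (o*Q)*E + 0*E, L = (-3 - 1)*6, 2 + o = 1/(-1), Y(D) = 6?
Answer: -2592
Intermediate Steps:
o = -3 (o = -2 + 1/(-1) = -2 - 1 = -3)
L = -24 (L = -4*6 = -24)
l(Q, E) = -3*E*Q (l(Q, E) = (-3*Q)*E + 0*E = -3*E*Q + 0 = -3*E*Q)
H(q, K) = -216 (H(q, K) = -3*(-3)*(-24) = -216)
(Y(6) + 6)*H(1, -2) = (6 + 6)*(-216) = 12*(-216) = -2592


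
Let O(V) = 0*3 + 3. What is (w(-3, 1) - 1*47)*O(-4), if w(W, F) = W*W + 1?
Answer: -111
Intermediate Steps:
w(W, F) = 1 + W² (w(W, F) = W² + 1 = 1 + W²)
O(V) = 3 (O(V) = 0 + 3 = 3)
(w(-3, 1) - 1*47)*O(-4) = ((1 + (-3)²) - 1*47)*3 = ((1 + 9) - 47)*3 = (10 - 47)*3 = -37*3 = -111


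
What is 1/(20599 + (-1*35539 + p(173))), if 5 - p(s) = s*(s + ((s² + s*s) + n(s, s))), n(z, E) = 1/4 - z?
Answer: -4/41481649 ≈ -9.6428e-8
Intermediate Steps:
n(z, E) = ¼ - z
p(s) = 5 - s*(¼ + 2*s²) (p(s) = 5 - s*(s + ((s² + s*s) + (¼ - s))) = 5 - s*(s + ((s² + s²) + (¼ - s))) = 5 - s*(s + (2*s² + (¼ - s))) = 5 - s*(s + (¼ - s + 2*s²)) = 5 - s*(¼ + 2*s²))
1/(20599 + (-1*35539 + p(173))) = 1/(20599 + (-1*35539 + (5 - 2*173³ - ¼*173))) = 1/(20599 + (-35539 + (5 - 2*5177717 - 173/4))) = 1/(20599 + (-35539 + (5 - 10355434 - 173/4))) = 1/(20599 + (-35539 - 41421889/4)) = 1/(20599 - 41564045/4) = 1/(-41481649/4) = -4/41481649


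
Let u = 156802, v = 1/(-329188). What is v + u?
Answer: 51617336775/329188 ≈ 1.5680e+5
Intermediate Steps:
v = -1/329188 ≈ -3.0378e-6
v + u = -1/329188 + 156802 = 51617336775/329188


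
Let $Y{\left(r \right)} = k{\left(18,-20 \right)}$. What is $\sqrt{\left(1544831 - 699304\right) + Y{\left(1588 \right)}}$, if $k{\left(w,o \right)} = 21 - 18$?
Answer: $\sqrt{845530} \approx 919.53$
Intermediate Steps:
$k{\left(w,o \right)} = 3$ ($k{\left(w,o \right)} = 21 - 18 = 3$)
$Y{\left(r \right)} = 3$
$\sqrt{\left(1544831 - 699304\right) + Y{\left(1588 \right)}} = \sqrt{\left(1544831 - 699304\right) + 3} = \sqrt{845527 + 3} = \sqrt{845530}$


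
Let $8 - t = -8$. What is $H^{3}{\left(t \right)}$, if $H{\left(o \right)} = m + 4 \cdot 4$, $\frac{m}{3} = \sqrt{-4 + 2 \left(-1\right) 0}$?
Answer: $2368 + 4392 i \approx 2368.0 + 4392.0 i$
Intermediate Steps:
$t = 16$ ($t = 8 - -8 = 8 + 8 = 16$)
$m = 6 i$ ($m = 3 \sqrt{-4 + 2 \left(-1\right) 0} = 3 \sqrt{-4 - 0} = 3 \sqrt{-4 + 0} = 3 \sqrt{-4} = 3 \cdot 2 i = 6 i \approx 6.0 i$)
$H{\left(o \right)} = 16 + 6 i$ ($H{\left(o \right)} = 6 i + 4 \cdot 4 = 6 i + 16 = 16 + 6 i$)
$H^{3}{\left(t \right)} = \left(16 + 6 i\right)^{3}$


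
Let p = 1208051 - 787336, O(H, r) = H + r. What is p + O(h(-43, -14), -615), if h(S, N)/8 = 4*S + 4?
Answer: 418756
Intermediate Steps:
h(S, N) = 32 + 32*S (h(S, N) = 8*(4*S + 4) = 8*(4 + 4*S) = 32 + 32*S)
p = 420715
p + O(h(-43, -14), -615) = 420715 + ((32 + 32*(-43)) - 615) = 420715 + ((32 - 1376) - 615) = 420715 + (-1344 - 615) = 420715 - 1959 = 418756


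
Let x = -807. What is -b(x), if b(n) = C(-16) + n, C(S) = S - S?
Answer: 807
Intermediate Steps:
C(S) = 0
b(n) = n (b(n) = 0 + n = n)
-b(x) = -1*(-807) = 807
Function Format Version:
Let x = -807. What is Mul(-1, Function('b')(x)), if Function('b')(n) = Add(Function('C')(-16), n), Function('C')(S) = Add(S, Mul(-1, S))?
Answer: 807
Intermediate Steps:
Function('C')(S) = 0
Function('b')(n) = n (Function('b')(n) = Add(0, n) = n)
Mul(-1, Function('b')(x)) = Mul(-1, -807) = 807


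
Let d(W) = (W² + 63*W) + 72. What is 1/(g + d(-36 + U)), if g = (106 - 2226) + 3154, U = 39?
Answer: 1/1304 ≈ 0.00076687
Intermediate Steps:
d(W) = 72 + W² + 63*W
g = 1034 (g = -2120 + 3154 = 1034)
1/(g + d(-36 + U)) = 1/(1034 + (72 + (-36 + 39)² + 63*(-36 + 39))) = 1/(1034 + (72 + 3² + 63*3)) = 1/(1034 + (72 + 9 + 189)) = 1/(1034 + 270) = 1/1304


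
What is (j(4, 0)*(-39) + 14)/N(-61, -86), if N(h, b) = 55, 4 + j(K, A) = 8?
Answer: -142/55 ≈ -2.5818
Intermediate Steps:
j(K, A) = 4 (j(K, A) = -4 + 8 = 4)
(j(4, 0)*(-39) + 14)/N(-61, -86) = (4*(-39) + 14)/55 = (-156 + 14)*(1/55) = -142*1/55 = -142/55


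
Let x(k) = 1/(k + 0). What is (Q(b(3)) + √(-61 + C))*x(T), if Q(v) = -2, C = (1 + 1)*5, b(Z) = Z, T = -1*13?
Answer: 2/13 - I*√51/13 ≈ 0.15385 - 0.54934*I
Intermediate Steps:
T = -13
C = 10 (C = 2*5 = 10)
x(k) = 1/k
(Q(b(3)) + √(-61 + C))*x(T) = (-2 + √(-61 + 10))/(-13) = (-2 + √(-51))*(-1/13) = (-2 + I*√51)*(-1/13) = 2/13 - I*√51/13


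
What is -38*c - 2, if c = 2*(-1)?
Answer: 74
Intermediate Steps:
c = -2
-38*c - 2 = -38*(-2) - 2 = 76 - 2 = 74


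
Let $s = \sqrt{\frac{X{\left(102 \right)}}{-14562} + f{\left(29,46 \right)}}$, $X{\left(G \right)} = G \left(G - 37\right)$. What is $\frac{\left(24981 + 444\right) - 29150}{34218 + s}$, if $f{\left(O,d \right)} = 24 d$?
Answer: $- \frac{61870079070}{568340502089} + \frac{745 \sqrt{6500241381}}{568340502089} \approx -0.10876$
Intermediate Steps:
$X{\left(G \right)} = G \left(-37 + G\right)$
$s = \frac{\sqrt{6500241381}}{2427}$ ($s = \sqrt{\frac{102 \left(-37 + 102\right)}{-14562} + 24 \cdot 46} = \sqrt{102 \cdot 65 \left(- \frac{1}{14562}\right) + 1104} = \sqrt{6630 \left(- \frac{1}{14562}\right) + 1104} = \sqrt{- \frac{1105}{2427} + 1104} = \sqrt{\frac{2678303}{2427}} = \frac{\sqrt{6500241381}}{2427} \approx 33.22$)
$\frac{\left(24981 + 444\right) - 29150}{34218 + s} = \frac{\left(24981 + 444\right) - 29150}{34218 + \frac{\sqrt{6500241381}}{2427}} = \frac{25425 - 29150}{34218 + \frac{\sqrt{6500241381}}{2427}} = - \frac{3725}{34218 + \frac{\sqrt{6500241381}}{2427}}$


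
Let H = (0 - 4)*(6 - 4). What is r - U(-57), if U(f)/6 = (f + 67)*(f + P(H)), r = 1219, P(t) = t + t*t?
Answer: 1279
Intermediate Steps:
H = -8 (H = -4*2 = -8)
P(t) = t + t²
U(f) = 6*(56 + f)*(67 + f) (U(f) = 6*((f + 67)*(f - 8*(1 - 8))) = 6*((67 + f)*(f - 8*(-7))) = 6*((67 + f)*(f + 56)) = 6*((67 + f)*(56 + f)) = 6*((56 + f)*(67 + f)) = 6*(56 + f)*(67 + f))
r - U(-57) = 1219 - (22512 + 6*(-57)² + 738*(-57)) = 1219 - (22512 + 6*3249 - 42066) = 1219 - (22512 + 19494 - 42066) = 1219 - 1*(-60) = 1219 + 60 = 1279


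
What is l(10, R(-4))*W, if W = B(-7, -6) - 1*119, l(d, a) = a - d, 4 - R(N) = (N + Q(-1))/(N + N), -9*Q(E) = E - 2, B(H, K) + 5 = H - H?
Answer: 4805/6 ≈ 800.83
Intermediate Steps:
B(H, K) = -5 (B(H, K) = -5 + (H - H) = -5 + 0 = -5)
Q(E) = 2/9 - E/9 (Q(E) = -(E - 2)/9 = -(-2 + E)/9 = 2/9 - E/9)
R(N) = 4 - (⅓ + N)/(2*N) (R(N) = 4 - (N + (2/9 - ⅑*(-1)))/(N + N) = 4 - (N + (2/9 + ⅑))/(2*N) = 4 - (N + ⅓)*1/(2*N) = 4 - (⅓ + N)*1/(2*N) = 4 - (⅓ + N)/(2*N))
W = -124 (W = -5 - 1*119 = -5 - 119 = -124)
l(10, R(-4))*W = ((⅙)*(-1 + 21*(-4))/(-4) - 1*10)*(-124) = ((⅙)*(-¼)*(-1 - 84) - 10)*(-124) = ((⅙)*(-¼)*(-85) - 10)*(-124) = (85/24 - 10)*(-124) = -155/24*(-124) = 4805/6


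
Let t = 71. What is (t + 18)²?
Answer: 7921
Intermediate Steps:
(t + 18)² = (71 + 18)² = 89² = 7921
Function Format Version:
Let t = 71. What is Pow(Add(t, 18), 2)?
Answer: 7921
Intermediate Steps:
Pow(Add(t, 18), 2) = Pow(Add(71, 18), 2) = Pow(89, 2) = 7921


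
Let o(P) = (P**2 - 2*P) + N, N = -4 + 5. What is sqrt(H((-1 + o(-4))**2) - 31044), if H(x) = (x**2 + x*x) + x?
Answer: 2*sqrt(158271) ≈ 795.67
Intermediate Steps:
N = 1
o(P) = 1 + P**2 - 2*P (o(P) = (P**2 - 2*P) + 1 = 1 + P**2 - 2*P)
H(x) = x + 2*x**2 (H(x) = (x**2 + x**2) + x = 2*x**2 + x = x + 2*x**2)
sqrt(H((-1 + o(-4))**2) - 31044) = sqrt((-1 + (1 + (-4)**2 - 2*(-4)))**2*(1 + 2*(-1 + (1 + (-4)**2 - 2*(-4)))**2) - 31044) = sqrt((-1 + (1 + 16 + 8))**2*(1 + 2*(-1 + (1 + 16 + 8))**2) - 31044) = sqrt((-1 + 25)**2*(1 + 2*(-1 + 25)**2) - 31044) = sqrt(24**2*(1 + 2*24**2) - 31044) = sqrt(576*(1 + 2*576) - 31044) = sqrt(576*(1 + 1152) - 31044) = sqrt(576*1153 - 31044) = sqrt(664128 - 31044) = sqrt(633084) = 2*sqrt(158271)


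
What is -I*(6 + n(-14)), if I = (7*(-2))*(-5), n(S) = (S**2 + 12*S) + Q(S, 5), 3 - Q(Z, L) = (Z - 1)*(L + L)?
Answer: -13090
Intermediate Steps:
Q(Z, L) = 3 - 2*L*(-1 + Z) (Q(Z, L) = 3 - (Z - 1)*(L + L) = 3 - (-1 + Z)*2*L = 3 - 2*L*(-1 + Z))
n(S) = 13 + S**2 + 2*S (n(S) = (S**2 + 12*S) + (3 + 2*5 - 2*5*S) = (S**2 + 12*S) + (3 + 10 - 10*S) = (S**2 + 12*S) + (13 - 10*S) = 13 + S**2 + 2*S)
I = 70 (I = -14*(-5) = 70)
-I*(6 + n(-14)) = -70*(6 + (13 + (-14)**2 + 2*(-14))) = -70*(6 + (13 + 196 - 28)) = -70*(6 + 181) = -70*187 = -1*13090 = -13090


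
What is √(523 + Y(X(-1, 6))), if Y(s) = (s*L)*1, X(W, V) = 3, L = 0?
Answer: √523 ≈ 22.869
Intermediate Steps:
Y(s) = 0 (Y(s) = (s*0)*1 = 0*1 = 0)
√(523 + Y(X(-1, 6))) = √(523 + 0) = √523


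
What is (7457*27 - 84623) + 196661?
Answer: 313377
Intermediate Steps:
(7457*27 - 84623) + 196661 = (201339 - 84623) + 196661 = 116716 + 196661 = 313377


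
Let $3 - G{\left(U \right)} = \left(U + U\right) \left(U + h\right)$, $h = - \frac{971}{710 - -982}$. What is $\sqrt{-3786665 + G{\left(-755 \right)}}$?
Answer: $\frac{i \sqrt{391860756958}}{282} \approx 2219.8 i$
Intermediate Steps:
$h = - \frac{971}{1692}$ ($h = - \frac{971}{710 + 982} = - \frac{971}{1692} \approx -0.57388$)
$G{\left(U \right)} = 3 - 2 U \left(- \frac{971}{1692} + U\right)$ ($G{\left(U \right)} = 3 - \left(U + U\right) \left(U - \frac{971}{1692}\right) = 3 - 2 U \left(- \frac{971}{1692} + U\right)$)
$\sqrt{-3786665 + G{\left(-755 \right)}} = \sqrt{-3786665 + \left(3 - 2 \left(-755\right)^{2} + \frac{971}{846} \left(-755\right)\right)} = \sqrt{-3786665 - \frac{965212867}{846}} = \sqrt{- \frac{4168731457}{846}} = \frac{i \sqrt{391860756958}}{282}$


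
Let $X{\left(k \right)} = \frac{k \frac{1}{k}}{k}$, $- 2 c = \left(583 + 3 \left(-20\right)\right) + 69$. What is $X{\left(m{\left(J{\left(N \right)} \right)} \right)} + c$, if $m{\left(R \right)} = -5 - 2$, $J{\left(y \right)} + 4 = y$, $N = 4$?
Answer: $- \frac{2073}{7} \approx -296.14$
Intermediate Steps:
$J{\left(y \right)} = -4 + y$
$c = -296$ ($c = - \frac{\left(583 + 3 \left(-20\right)\right) + 69}{2} = - \frac{\left(583 - 60\right) + 69}{2} = - \frac{523 + 69}{2} = \left(- \frac{1}{2}\right) 592 = -296$)
$m{\left(R \right)} = -7$ ($m{\left(R \right)} = -5 - 2 = -7$)
$X{\left(k \right)} = \frac{1}{k}$ ($X{\left(k \right)} = 1 \frac{1}{k} = \frac{1}{k}$)
$X{\left(m{\left(J{\left(N \right)} \right)} \right)} + c = \frac{1}{-7} - 296 = - \frac{1}{7} - 296 = - \frac{2073}{7}$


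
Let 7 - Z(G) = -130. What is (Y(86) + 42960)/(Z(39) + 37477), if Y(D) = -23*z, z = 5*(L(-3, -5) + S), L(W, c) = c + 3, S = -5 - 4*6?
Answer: 46525/37614 ≈ 1.2369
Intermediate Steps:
Z(G) = 137 (Z(G) = 7 - 1*(-130) = 7 + 130 = 137)
S = -29 (S = -5 - 24 = -29)
L(W, c) = 3 + c
z = -155 (z = 5*((3 - 5) - 29) = 5*(-2 - 29) = 5*(-31) = -155)
Y(D) = 3565 (Y(D) = -23*(-155) = 3565)
(Y(86) + 42960)/(Z(39) + 37477) = (3565 + 42960)/(137 + 37477) = 46525/37614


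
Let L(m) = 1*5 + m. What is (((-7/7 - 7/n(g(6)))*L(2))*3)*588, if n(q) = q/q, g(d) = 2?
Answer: -98784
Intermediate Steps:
n(q) = 1
L(m) = 5 + m
(((-7/7 - 7/n(g(6)))*L(2))*3)*588 = (((-7/7 - 7/1)*(5 + 2))*3)*588 = (((-7*⅐ - 7*1)*7)*3)*588 = (((-1 - 7)*7)*3)*588 = (-8*7*3)*588 = -56*3*588 = -168*588 = -98784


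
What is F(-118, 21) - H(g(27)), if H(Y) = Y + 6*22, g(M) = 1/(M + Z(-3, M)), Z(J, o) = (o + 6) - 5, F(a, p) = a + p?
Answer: -12596/55 ≈ -229.02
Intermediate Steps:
Z(J, o) = 1 + o (Z(J, o) = (6 + o) - 5 = 1 + o)
g(M) = 1/(1 + 2*M) (g(M) = 1/(M + (1 + M)) = 1/(1 + 2*M))
H(Y) = 132 + Y (H(Y) = Y + 132 = 132 + Y)
F(-118, 21) - H(g(27)) = (-118 + 21) - (132 + 1/(1 + 2*27)) = -97 - (132 + 1/(1 + 54)) = -97 - (132 + 1/55) = -97 - 1*7261/55 = -97 - 7261/55 = -12596/55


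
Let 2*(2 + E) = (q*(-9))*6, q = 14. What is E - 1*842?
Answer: -1222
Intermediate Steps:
E = -380 (E = -2 + ((14*(-9))*6)/2 = -2 + (-126*6)/2 = -2 + (½)*(-756) = -2 - 378 = -380)
E - 1*842 = -380 - 1*842 = -380 - 842 = -1222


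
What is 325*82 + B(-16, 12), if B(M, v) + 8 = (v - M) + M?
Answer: 26654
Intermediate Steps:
B(M, v) = -8 + v (B(M, v) = -8 + ((v - M) + M) = -8 + v)
325*82 + B(-16, 12) = 325*82 + (-8 + 12) = 26650 + 4 = 26654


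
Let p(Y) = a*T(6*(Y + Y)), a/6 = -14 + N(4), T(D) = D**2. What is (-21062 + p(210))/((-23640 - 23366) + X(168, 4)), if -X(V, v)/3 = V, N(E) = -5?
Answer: 361983331/23755 ≈ 15238.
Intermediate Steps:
X(V, v) = -3*V
a = -114 (a = 6*(-14 - 5) = 6*(-19) = -114)
p(Y) = -16416*Y**2 (p(Y) = -114*36*(Y + Y)**2 = -114*144*Y**2 = -16416*Y**2)
(-21062 + p(210))/((-23640 - 23366) + X(168, 4)) = (-21062 - 16416*210**2)/((-23640 - 23366) - 3*168) = (-21062 - 16416*44100)/(-47006 - 504) = (-21062 - 723945600)/(-47510) = -723966662*(-1/47510) = 361983331/23755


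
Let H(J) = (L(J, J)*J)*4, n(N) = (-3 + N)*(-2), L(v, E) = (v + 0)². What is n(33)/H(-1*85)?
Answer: 3/122825 ≈ 2.4425e-5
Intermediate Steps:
L(v, E) = v²
n(N) = 6 - 2*N
H(J) = 4*J³ (H(J) = (J²*J)*4 = J³*4 = 4*J³)
n(33)/H(-1*85) = (6 - 2*33)/((4*(-1*85)³)) = (6 - 66)/((4*(-85)³)) = -60/(4*(-614125)) = -60/(-2456500) = -60*(-1/2456500) = 3/122825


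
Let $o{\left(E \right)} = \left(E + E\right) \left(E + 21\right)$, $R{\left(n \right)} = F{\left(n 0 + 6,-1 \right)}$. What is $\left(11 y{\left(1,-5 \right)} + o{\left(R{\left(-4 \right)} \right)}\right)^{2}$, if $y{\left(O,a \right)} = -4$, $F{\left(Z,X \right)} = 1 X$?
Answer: $7056$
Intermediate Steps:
$F{\left(Z,X \right)} = X$
$R{\left(n \right)} = -1$
$o{\left(E \right)} = 2 E \left(21 + E\right)$
$\left(11 y{\left(1,-5 \right)} + o{\left(R{\left(-4 \right)} \right)}\right)^{2} = \left(11 \left(-4\right) + 2 \left(-1\right) \left(21 - 1\right)\right)^{2} = \left(-44 + 2 \left(-1\right) 20\right)^{2} = \left(-44 - 40\right)^{2} = \left(-84\right)^{2} = 7056$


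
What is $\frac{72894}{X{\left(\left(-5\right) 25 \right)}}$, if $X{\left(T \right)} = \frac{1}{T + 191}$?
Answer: $4811004$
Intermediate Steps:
$X{\left(T \right)} = \frac{1}{191 + T}$
$\frac{72894}{X{\left(\left(-5\right) 25 \right)}} = \frac{72894}{\frac{1}{191 - 125}} = \frac{72894}{\frac{1}{66}} = 72894 \frac{1}{\frac{1}{66}} = 72894 \cdot 66 = 4811004$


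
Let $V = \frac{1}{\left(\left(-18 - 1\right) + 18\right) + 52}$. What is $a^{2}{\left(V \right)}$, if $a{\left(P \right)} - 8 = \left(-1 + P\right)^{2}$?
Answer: $\frac{543262864}{6765201} \approx 80.302$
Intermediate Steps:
$V = \frac{1}{51}$ ($V = \frac{1}{\left(-19 + 18\right) + 52} = \frac{1}{-1 + 52} = \frac{1}{51} \approx 0.019608$)
$a{\left(P \right)} = 8 + \left(-1 + P\right)^{2}$
$a^{2}{\left(V \right)} = \left(8 + \left(-1 + \frac{1}{51}\right)^{2}\right)^{2} = \left(8 + \left(- \frac{50}{51}\right)^{2}\right)^{2} = \left(8 + \frac{2500}{2601}\right)^{2} = \left(\frac{23308}{2601}\right)^{2} = \frac{543262864}{6765201}$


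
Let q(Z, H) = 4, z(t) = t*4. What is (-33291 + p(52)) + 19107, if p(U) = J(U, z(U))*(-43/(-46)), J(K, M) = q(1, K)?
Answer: -326146/23 ≈ -14180.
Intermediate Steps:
z(t) = 4*t
J(K, M) = 4
p(U) = 86/23 (p(U) = 4*(-43/(-46)) = 4*(-43*(-1/46)) = 4*(43/46) = 86/23)
(-33291 + p(52)) + 19107 = (-33291 + 86/23) + 19107 = -765607/23 + 19107 = -326146/23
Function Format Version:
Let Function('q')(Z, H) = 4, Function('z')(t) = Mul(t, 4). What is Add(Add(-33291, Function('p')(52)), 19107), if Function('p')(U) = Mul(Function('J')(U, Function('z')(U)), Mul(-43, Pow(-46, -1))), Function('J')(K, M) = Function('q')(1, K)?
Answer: Rational(-326146, 23) ≈ -14180.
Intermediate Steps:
Function('z')(t) = Mul(4, t)
Function('J')(K, M) = 4
Function('p')(U) = Rational(86, 23) (Function('p')(U) = Mul(4, Mul(-43, Pow(-46, -1))) = Mul(4, Mul(-43, Rational(-1, 46))) = Mul(4, Rational(43, 46)) = Rational(86, 23))
Add(Add(-33291, Function('p')(52)), 19107) = Add(Add(-33291, Rational(86, 23)), 19107) = Add(Rational(-765607, 23), 19107) = Rational(-326146, 23)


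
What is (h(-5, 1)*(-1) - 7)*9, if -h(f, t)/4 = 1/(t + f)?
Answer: -72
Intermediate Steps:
h(f, t) = -4/(f + t) (h(f, t) = -4/(t + f) = -4/(f + t))
(h(-5, 1)*(-1) - 7)*9 = (-4/(-5 + 1)*(-1) - 7)*9 = (-4/(-4)*(-1) - 7)*9 = (-4*(-1/4)*(-1) - 7)*9 = (1*(-1) - 7)*9 = (-1 - 7)*9 = -8*9 = -72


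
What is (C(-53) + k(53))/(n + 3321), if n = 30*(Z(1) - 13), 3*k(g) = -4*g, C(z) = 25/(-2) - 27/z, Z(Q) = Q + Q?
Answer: -26285/951138 ≈ -0.027635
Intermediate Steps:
Z(Q) = 2*Q
C(z) = -25/2 - 27/z (C(z) = 25*(-½) - 27/z = -25/2 - 27/z)
k(g) = -4*g/3 (k(g) = (-4*g)/3 = -4*g/3)
n = -330 (n = 30*(2*1 - 13) = 30*(2 - 13) = 30*(-11) = -330)
(C(-53) + k(53))/(n + 3321) = ((-25/2 - 27/(-53)) - 4/3*53)/(-330 + 3321) = ((-25/2 - 27*(-1/53)) - 212/3)/2991 = ((-25/2 + 27/53) - 212/3)*(1/2991) = (-1271/106 - 212/3)*(1/2991) = -26285/318*1/2991 = -26285/951138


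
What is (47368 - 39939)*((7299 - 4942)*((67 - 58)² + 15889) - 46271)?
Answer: 279293396151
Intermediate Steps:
(47368 - 39939)*((7299 - 4942)*((67 - 58)² + 15889) - 46271) = 7429*(2357*(9² + 15889) - 46271) = 7429*(2357*(81 + 15889) - 46271) = 7429*(2357*15970 - 46271) = 7429*(37641290 - 46271) = 7429*37595019 = 279293396151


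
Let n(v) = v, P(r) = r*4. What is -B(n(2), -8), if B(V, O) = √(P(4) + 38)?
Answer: -3*√6 ≈ -7.3485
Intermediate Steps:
P(r) = 4*r
B(V, O) = 3*√6 (B(V, O) = √(4*4 + 38) = √(16 + 38) = √54 = 3*√6)
-B(n(2), -8) = -3*√6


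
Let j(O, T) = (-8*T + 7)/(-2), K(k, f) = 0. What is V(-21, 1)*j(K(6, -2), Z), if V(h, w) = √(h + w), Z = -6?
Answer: -55*I*√5 ≈ -122.98*I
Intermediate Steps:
j(O, T) = -7/2 + 4*T (j(O, T) = (7 - 8*T)*(-½) = -7/2 + 4*T)
V(-21, 1)*j(K(6, -2), Z) = √(-21 + 1)*(-7/2 + 4*(-6)) = √(-20)*(-7/2 - 24) = (2*I*√5)*(-55/2) = -55*I*√5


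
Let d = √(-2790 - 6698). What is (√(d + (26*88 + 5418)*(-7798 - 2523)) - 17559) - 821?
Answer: -18380 + √(-79533626 + 4*I*√593) ≈ -18380.0 + 8918.2*I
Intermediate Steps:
d = 4*I*√593 (d = √(-9488) = 4*I*√593 ≈ 97.406*I)
(√(d + (26*88 + 5418)*(-7798 - 2523)) - 17559) - 821 = (√(4*I*√593 + (26*88 + 5418)*(-7798 - 2523)) - 17559) - 821 = (√(4*I*√593 + (2288 + 5418)*(-10321)) - 17559) - 821 = (√(4*I*√593 + 7706*(-10321)) - 17559) - 821 = (√(4*I*√593 - 79533626) - 17559) - 821 = (√(-79533626 + 4*I*√593) - 17559) - 821 = (-17559 + √(-79533626 + 4*I*√593)) - 821 = -18380 + √(-79533626 + 4*I*√593)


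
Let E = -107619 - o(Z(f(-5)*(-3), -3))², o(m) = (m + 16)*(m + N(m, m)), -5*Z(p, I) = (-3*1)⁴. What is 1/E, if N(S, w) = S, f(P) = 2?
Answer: -625/67288119 ≈ -9.2884e-6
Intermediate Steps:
Z(p, I) = -81/5 (Z(p, I) = -(-3*1)⁴/5 = -⅕*(-3)⁴ = -⅕*81 = -81/5)
o(m) = 2*m*(16 + m) (o(m) = (m + 16)*(m + m) = (16 + m)*(2*m) = 2*m*(16 + m))
E = -67288119/625 (E = -107619 - (2*(-81/5)*(16 - 81/5))² = -107619 - (2*(-81/5)*(-⅕))² = -107619 - (162/25)² = -107619 - 1*26244/625 = -107619 - 26244/625 = -67288119/625 ≈ -1.0766e+5)
1/E = 1/(-67288119/625) = -625/67288119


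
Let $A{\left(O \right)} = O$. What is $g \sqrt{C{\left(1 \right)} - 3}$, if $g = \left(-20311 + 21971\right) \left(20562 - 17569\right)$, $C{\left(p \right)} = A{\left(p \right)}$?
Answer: $4968380 i \sqrt{2} \approx 7.0264 \cdot 10^{6} i$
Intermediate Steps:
$C{\left(p \right)} = p$
$g = 4968380$ ($g = 1660 \cdot 2993 = 4968380$)
$g \sqrt{C{\left(1 \right)} - 3} = 4968380 \sqrt{1 - 3} = 4968380 \sqrt{-2} = 4968380 i \sqrt{2}$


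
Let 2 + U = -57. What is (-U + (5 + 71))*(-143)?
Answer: -19305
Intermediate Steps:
U = -59 (U = -2 - 57 = -59)
(-U + (5 + 71))*(-143) = (-1*(-59) + (5 + 71))*(-143) = (59 + 76)*(-143) = 135*(-143) = -19305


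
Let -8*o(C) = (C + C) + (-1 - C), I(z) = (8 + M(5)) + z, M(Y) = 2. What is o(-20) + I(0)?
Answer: 101/8 ≈ 12.625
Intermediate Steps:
I(z) = 10 + z (I(z) = (8 + 2) + z = 10 + z)
o(C) = ⅛ - C/8 (o(C) = -((C + C) + (-1 - C))/8 = -(2*C + (-1 - C))/8 = -(-1 + C)/8 = ⅛ - C/8)
o(-20) + I(0) = (⅛ - ⅛*(-20)) + (10 + 0) = (⅛ + 5/2) + 10 = 21/8 + 10 = 101/8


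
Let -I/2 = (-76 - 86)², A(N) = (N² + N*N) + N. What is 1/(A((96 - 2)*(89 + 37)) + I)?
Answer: 1/280520028 ≈ 3.5648e-9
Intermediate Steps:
A(N) = N + 2*N² (A(N) = (N² + N²) + N = 2*N² + N = N + 2*N²)
I = -52488 (I = -2*(-76 - 86)² = -2*(-162)² = -2*26244 = -52488)
1/(A((96 - 2)*(89 + 37)) + I) = 1/(((96 - 2)*(89 + 37))*(1 + 2*((96 - 2)*(89 + 37))) - 52488) = 1/((94*126)*(1 + 2*(94*126)) - 52488) = 1/(11844*(1 + 2*11844) - 52488) = 1/(11844*(1 + 23688) - 52488) = 1/(11844*23689 - 52488) = 1/(280572516 - 52488) = 1/280520028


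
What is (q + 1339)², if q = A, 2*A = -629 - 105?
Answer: 944784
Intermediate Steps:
A = -367 (A = (-629 - 105)/2 = (½)*(-734) = -367)
q = -367
(q + 1339)² = (-367 + 1339)² = 972² = 944784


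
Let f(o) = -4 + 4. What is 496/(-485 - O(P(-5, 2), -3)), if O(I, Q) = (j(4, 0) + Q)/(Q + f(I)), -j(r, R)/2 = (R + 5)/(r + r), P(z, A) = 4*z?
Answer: -5952/5837 ≈ -1.0197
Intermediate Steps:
f(o) = 0
j(r, R) = -(5 + R)/r (j(r, R) = -2*(R + 5)/(r + r) = -2*(5 + R)/(2*r) = -2*(5 + R)*1/(2*r) = -(5 + R)/r)
O(I, Q) = (-5/4 + Q)/Q (O(I, Q) = ((-5 - 1*0)/4 + Q)/(Q + 0) = ((-5 + 0)/4 + Q)/Q = ((¼)*(-5) + Q)/Q = (-5/4 + Q)/Q)
496/(-485 - O(P(-5, 2), -3)) = 496/(-485 - (-5/4 - 3)/(-3)) = 496/(-485 - (-1)*(-17)/(3*4)) = 496/(-485 - 1*17/12) = 496/(-485 - 17/12) = 496/(-5837/12) = 496*(-12/5837) = -5952/5837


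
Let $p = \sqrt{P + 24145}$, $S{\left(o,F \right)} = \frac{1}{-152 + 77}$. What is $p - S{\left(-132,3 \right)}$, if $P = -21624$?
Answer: $\frac{1}{75} + \sqrt{2521} \approx 50.223$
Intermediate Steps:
$S{\left(o,F \right)} = - \frac{1}{75}$ ($S{\left(o,F \right)} = \frac{1}{-75} = - \frac{1}{75}$)
$p = \sqrt{2521}$ ($p = \sqrt{-21624 + 24145} = \sqrt{2521} \approx 50.21$)
$p - S{\left(-132,3 \right)} = \sqrt{2521} - - \frac{1}{75} = \sqrt{2521} + \frac{1}{75} = \frac{1}{75} + \sqrt{2521}$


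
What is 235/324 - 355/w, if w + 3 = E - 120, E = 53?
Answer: 13147/2268 ≈ 5.7967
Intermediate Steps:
w = -70 (w = -3 + (53 - 120) = -3 - 67 = -70)
235/324 - 355/w = 235/324 - 355/(-70) = 235*(1/324) - 355*(-1/70) = 235/324 + 71/14 = 13147/2268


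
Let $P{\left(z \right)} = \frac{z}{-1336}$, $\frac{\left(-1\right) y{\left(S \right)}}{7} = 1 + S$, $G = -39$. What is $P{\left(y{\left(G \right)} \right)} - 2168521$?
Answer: $- \frac{1448572161}{668} \approx -2.1685 \cdot 10^{6}$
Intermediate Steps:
$y{\left(S \right)} = -7 - 7 S$ ($y{\left(S \right)} = - 7 \left(1 + S\right) = -7 - 7 S$)
$P{\left(z \right)} = - \frac{z}{1336}$ ($P{\left(z \right)} = z \left(- \frac{1}{1336}\right) = - \frac{z}{1336}$)
$P{\left(y{\left(G \right)} \right)} - 2168521 = - \frac{-7 - -273}{1336} - 2168521 = - \frac{-7 + 273}{1336} - 2168521 = \left(- \frac{1}{1336}\right) 266 - 2168521 = - \frac{133}{668} - 2168521 = - \frac{1448572161}{668}$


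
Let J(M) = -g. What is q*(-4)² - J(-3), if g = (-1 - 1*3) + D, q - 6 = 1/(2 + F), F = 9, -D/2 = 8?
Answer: 852/11 ≈ 77.455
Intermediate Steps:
D = -16 (D = -2*8 = -16)
q = 67/11 (q = 6 + 1/(2 + 9) = 6 + 1/11 = 67/11 ≈ 6.0909)
g = -20 (g = (-1 - 1*3) - 16 = (-1 - 3) - 16 = -4 - 16 = -20)
J(M) = 20 (J(M) = -1*(-20) = 20)
q*(-4)² - J(-3) = (67/11)*(-4)² - 1*20 = (67/11)*16 - 20 = 1072/11 - 20 = 852/11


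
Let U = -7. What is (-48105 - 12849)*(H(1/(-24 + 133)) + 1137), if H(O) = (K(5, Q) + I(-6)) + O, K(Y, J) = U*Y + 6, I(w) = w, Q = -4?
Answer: -7321733526/109 ≈ -6.7172e+7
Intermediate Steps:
K(Y, J) = 6 - 7*Y (K(Y, J) = -7*Y + 6 = 6 - 7*Y)
H(O) = -35 + O (H(O) = ((6 - 7*5) - 6) + O = ((6 - 35) - 6) + O = (-29 - 6) + O = -35 + O)
(-48105 - 12849)*(H(1/(-24 + 133)) + 1137) = (-48105 - 12849)*((-35 + 1/(-24 + 133)) + 1137) = -60954*((-35 + 1/109) + 1137) = -60954*(-3814/109 + 1137) = -60954*120119/109 = -7321733526/109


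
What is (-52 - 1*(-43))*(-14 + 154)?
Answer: -1260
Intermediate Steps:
(-52 - 1*(-43))*(-14 + 154) = (-52 + 43)*140 = -9*140 = -1260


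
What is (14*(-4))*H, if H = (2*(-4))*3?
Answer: 1344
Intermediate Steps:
H = -24 (H = -8*3 = -24)
(14*(-4))*H = (14*(-4))*(-24) = -56*(-24) = 1344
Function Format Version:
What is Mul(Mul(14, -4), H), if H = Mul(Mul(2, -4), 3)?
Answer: 1344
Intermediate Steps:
H = -24 (H = Mul(-8, 3) = -24)
Mul(Mul(14, -4), H) = Mul(Mul(14, -4), -24) = Mul(-56, -24) = 1344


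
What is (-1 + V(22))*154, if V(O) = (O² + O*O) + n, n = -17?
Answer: 146300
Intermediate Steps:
V(O) = -17 + 2*O² (V(O) = (O² + O*O) - 17 = (O² + O²) - 17 = 2*O² - 17 = -17 + 2*O²)
(-1 + V(22))*154 = (-1 + (-17 + 2*22²))*154 = (-1 + (-17 + 2*484))*154 = (-1 + (-17 + 968))*154 = (-1 + 951)*154 = 950*154 = 146300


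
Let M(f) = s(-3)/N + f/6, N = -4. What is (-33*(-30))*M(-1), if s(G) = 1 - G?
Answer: -1155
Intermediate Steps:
M(f) = -1 + f/6 (M(f) = (1 - 1*(-3))/(-4) + f/6 = (1 + 3)*(-¼) + f*(⅙) = 4*(-¼) + f/6 = -1 + f/6)
(-33*(-30))*M(-1) = (-33*(-30))*(-1 + (⅙)*(-1)) = 990*(-1 - ⅙) = 990*(-7/6) = -1155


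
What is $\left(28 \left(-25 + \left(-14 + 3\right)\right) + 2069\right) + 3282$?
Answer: $4343$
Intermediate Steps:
$\left(28 \left(-25 + \left(-14 + 3\right)\right) + 2069\right) + 3282 = \left(28 \left(-25 - 11\right) + 2069\right) + 3282 = \left(28 \left(-36\right) + 2069\right) + 3282 = \left(-1008 + 2069\right) + 3282 = 1061 + 3282 = 4343$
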